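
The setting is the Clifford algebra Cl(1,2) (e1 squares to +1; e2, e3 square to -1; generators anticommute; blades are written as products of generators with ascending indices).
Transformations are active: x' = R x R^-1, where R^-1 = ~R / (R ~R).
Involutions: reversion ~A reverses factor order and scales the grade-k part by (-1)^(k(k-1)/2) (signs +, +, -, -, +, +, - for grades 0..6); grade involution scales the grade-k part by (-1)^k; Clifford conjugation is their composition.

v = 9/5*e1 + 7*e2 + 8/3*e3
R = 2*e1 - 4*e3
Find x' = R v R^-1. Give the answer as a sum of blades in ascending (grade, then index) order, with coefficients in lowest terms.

~R = 2*e1 - 4*e3, and R ~R = -12, so R^-1 = ~R / (-12).
R v = 214/15 + 14*e1 e2 + 188/15*e1 e3 + 28*e2 e3
Answer: -59/9*e1 - 7*e2 + 308/45*e3


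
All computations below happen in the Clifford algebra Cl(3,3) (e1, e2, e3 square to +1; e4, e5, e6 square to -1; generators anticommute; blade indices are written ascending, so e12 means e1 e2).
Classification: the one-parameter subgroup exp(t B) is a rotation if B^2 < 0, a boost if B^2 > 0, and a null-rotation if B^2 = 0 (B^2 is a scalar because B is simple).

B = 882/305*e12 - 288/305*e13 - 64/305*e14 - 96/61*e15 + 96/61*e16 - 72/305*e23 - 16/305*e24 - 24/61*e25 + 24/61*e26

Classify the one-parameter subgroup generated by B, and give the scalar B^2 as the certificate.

B^2 term by term: the squares give (882/305)^2*(e12)^2 + (-288/305)^2*(e13)^2 + (-64/305)^2*(e14)^2 + (-96/61)^2*(e15)^2 + (96/61)^2*(e16)^2 + (-72/305)^2*(e23)^2 + (-16/305)^2*(e24)^2 + (-24/61)^2*(e25)^2 + (24/61)^2*(e26)^2 = 777924/93025*(-1) + 82944/93025*(-1) + 4096/93025*(+1) + 9216/3721*(+1) + 9216/3721*(+1) + 5184/93025*(-1) + 256/93025*(+1) + 576/3721*(+1) + 576/3721*(+1) = -4 (each basis 2-blade squares to minus the product of its generators' squares); cross terms between blades sharing an index anticommute and cancel; the commuting (index-disjoint) pairs give grade-4 terms 2*c*c'*(blade product), which cancel blade by blade — e1234: -9216/93025 + 9216/93025 = 0; e1235: -13824/18605 + 13824/18605 = 0; e1236: 13824/18605 - 13824/18605 = 0; e1245: -3072/18605 + 3072/18605 = 0; e1246: 3072/18605 - 3072/18605 = 0; e1256: 4608/3721 - 4608/3721 = 0 — confirming B is simple. So B^2 = -4.
Answer: rotation, certificate B^2 = -4. Note: conjugating B changes its blade decomposition but never the scalar B^2 = -4, whose sign settles the classification.


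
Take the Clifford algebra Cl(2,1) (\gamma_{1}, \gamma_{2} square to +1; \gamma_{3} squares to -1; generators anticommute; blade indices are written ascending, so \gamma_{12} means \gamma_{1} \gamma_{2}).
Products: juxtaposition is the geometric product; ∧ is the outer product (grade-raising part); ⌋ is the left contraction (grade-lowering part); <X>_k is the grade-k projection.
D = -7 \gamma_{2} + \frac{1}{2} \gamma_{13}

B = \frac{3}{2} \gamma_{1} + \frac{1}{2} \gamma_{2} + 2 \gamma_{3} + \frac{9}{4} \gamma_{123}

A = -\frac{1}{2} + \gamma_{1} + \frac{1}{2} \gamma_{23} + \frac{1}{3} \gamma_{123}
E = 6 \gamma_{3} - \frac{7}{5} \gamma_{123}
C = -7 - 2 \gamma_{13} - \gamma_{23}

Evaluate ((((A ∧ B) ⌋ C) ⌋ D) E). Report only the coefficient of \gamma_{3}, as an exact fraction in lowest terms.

step 1: -\frac{3}{4} \gamma_{1} - \frac{1}{4} \gamma_{2} - \gamma_{3} + \frac{1}{2} \gamma_{12} + 2 \gamma_{13} - \frac{3}{8} \gamma_{123}
step 2: -4 + 2 \gamma_{1} + \gamma_{2} + \frac{7}{4} \gamma_{3}
step 3: -7 + \frac{7}{8} \gamma_{1} + 28 \gamma_{2} + \gamma_{3} - 2 \gamma_{13}
step 4: -6 + 12 \gamma_{1} - \frac{14}{5} \gamma_{2} - 42 \gamma_{3} + \frac{7}{5} \gamma_{12} + \frac{889}{20} \gamma_{13} + \frac{6671}{40} \gamma_{23} + \frac{49}{5} \gamma_{123}
Answer: -42


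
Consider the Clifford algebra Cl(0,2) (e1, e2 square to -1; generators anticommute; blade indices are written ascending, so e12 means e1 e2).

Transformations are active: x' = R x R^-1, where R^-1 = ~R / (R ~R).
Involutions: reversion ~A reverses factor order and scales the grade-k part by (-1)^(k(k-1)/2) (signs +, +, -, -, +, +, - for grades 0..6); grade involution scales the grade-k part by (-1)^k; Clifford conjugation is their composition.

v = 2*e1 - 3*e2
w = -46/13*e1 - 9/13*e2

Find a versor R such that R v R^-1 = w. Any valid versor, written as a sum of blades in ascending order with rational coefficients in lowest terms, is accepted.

Reasoning: v^2 = w^2 = -13 since conjugation preserves the quadratic form; R = v + w = -20/13*e1 - 48/13*e2 is then valid when invertible, keeping its own part and reversing (v - w)/2.
Answer: -20/13*e1 - 48/13*e2


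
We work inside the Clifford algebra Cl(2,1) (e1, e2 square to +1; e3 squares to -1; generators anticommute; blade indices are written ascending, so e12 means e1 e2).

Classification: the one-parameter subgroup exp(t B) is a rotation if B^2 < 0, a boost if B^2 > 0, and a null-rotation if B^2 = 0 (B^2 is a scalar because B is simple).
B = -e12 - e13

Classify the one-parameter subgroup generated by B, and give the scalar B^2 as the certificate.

B^2 term by term: the squares give (-1)^2*(e12)^2 + (-1)^2*(e13)^2 = 1*(-1) + 1*(+1) = 0 (each basis 2-blade squares to minus the product of its generators' squares); cross terms between blades sharing an index anticommute and cancel. So B^2 = 0.
Answer: null-rotation, certificate B^2 = 0. B^2 = 0 is basis-independent, so its sign is the whole story.


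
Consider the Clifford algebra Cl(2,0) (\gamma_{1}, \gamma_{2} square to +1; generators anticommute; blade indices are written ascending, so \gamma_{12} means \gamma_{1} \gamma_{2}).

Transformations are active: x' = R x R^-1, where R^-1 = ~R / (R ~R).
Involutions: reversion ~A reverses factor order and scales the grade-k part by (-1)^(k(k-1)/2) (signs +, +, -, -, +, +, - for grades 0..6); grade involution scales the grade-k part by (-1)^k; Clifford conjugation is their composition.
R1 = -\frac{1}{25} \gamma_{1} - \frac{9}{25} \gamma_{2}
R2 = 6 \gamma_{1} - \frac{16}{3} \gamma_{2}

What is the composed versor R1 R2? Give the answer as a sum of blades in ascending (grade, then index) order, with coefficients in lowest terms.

Distribute over the terms of R1 (each basis-blade product reordered to ascending indices, repeated generators contracted through their squares):
(-\frac{1}{25} \gamma_{1}) R2 = -\frac{6}{25} + \frac{16}{75} \gamma_{12}
(-\frac{9}{25} \gamma_{2}) R2 = \frac{48}{25} + \frac{54}{25} \gamma_{12}
Summing the partial products and collecting blades:
Answer: \frac{42}{25} + \frac{178}{75} \gamma_{12}


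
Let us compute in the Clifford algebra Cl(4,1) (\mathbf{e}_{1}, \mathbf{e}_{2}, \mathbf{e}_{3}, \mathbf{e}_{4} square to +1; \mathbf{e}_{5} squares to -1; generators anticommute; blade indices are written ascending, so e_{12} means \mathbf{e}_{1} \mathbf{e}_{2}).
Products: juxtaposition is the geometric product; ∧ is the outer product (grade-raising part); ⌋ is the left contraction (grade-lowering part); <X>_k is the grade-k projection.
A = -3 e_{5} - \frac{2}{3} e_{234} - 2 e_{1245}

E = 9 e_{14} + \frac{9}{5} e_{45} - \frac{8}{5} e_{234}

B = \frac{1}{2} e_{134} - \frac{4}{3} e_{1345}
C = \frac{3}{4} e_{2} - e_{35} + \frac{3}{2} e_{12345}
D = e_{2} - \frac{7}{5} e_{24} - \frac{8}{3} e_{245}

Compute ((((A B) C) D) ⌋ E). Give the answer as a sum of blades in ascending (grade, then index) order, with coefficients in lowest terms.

step 1: -\frac{1}{3} e_{12} - \frac{8}{3} e_{23} + \frac{8}{9} e_{125} + 4 e_{134} - e_{235} + \frac{3}{2} e_{1345}
step 2: -\frac{1}{4} e_{1} + \frac{13}{4} e_{2} + 2 e_{3} - \frac{2}{3} e_{15} - \frac{10}{3} e_{25} + \frac{4}{3} e_{34} - \frac{3}{4} e_{35} - \frac{8}{9} e_{123} + 8 e_{145} + \frac{1}{2} e_{345} + 3 e_{1234} + \frac{1}{3} e_{1235} - \frac{9}{8} e_{12345}
step 3: \frac{13}{4} - \frac{2419}{180} e_{4} + \frac{10}{3} e_{5} - \frac{259}{12} e_{12} - \frac{284}{45} e_{13} - \frac{38}{15} e_{23} - 4 e_{45} - \frac{257}{180} e_{124} + \frac{178}{15} e_{125} + \frac{13}{15} e_{134} - \frac{731}{120} e_{135} + \frac{92}{15} e_{234} - \frac{901}{180} e_{235} + \frac{48}{5} e_{1245} - \frac{841}{1080} e_{1345} + \frac{227}{60} e_{2345}
step 4: \frac{196}{75} + \frac{2419}{20} e_{1} + \frac{146}{75} e_{4} - \frac{2419}{100} e_{5} + \frac{117}{4} e_{14} + \frac{4838}{225} e_{23} + \frac{117}{20} e_{45} - \frac{26}{5} e_{234}
Answer: \frac{196}{75} + \frac{2419}{20} e_{1} + \frac{146}{75} e_{4} - \frac{2419}{100} e_{5} + \frac{117}{4} e_{14} + \frac{4838}{225} e_{23} + \frac{117}{20} e_{45} - \frac{26}{5} e_{234}


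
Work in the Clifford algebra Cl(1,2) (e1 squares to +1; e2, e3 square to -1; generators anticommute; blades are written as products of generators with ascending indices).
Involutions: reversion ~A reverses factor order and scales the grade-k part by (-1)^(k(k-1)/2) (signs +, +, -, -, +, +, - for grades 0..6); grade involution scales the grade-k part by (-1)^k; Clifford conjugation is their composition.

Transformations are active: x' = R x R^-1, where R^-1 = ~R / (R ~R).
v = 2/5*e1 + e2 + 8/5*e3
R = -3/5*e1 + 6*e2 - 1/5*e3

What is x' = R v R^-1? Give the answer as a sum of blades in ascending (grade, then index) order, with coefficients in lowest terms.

~R = -3/5*e1 + 6*e2 - 1/5*e3, and R ~R = -892/25, so R^-1 = ~R / (-892/25).
R v = -148/25 - 3*e1 e2 - 22/25*e1 e3 + 49/5*e2 e3
Answer: -668/1115*e1 + 221/223*e2 - 1858/1115*e3


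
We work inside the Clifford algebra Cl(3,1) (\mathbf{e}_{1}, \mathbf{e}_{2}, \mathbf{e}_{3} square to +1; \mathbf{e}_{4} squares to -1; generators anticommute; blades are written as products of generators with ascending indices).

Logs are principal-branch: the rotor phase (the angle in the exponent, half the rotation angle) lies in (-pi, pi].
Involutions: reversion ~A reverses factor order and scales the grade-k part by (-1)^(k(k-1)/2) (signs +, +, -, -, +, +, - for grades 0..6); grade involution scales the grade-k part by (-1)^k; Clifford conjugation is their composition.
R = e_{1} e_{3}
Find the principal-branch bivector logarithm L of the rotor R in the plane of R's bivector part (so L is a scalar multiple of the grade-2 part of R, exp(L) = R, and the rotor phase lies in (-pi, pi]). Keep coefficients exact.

The scalar part of R is 0, which pins the rotor phase on the principal branch; dividing the bivector part by the sine of that phase recovers the unit plane, and L is the phase times that plane.
Concretely: cos(phase) = 0 gives phase = ±\frac{\pi}{2}, and since phase/sin(phase) is even the sign is immaterial: L = (phase/sin(phase)) * <R>_2 = (\frac{\pi}{2}) * <R>_2.
Answer: \frac{\pi}{2} e_{1} e_{3}


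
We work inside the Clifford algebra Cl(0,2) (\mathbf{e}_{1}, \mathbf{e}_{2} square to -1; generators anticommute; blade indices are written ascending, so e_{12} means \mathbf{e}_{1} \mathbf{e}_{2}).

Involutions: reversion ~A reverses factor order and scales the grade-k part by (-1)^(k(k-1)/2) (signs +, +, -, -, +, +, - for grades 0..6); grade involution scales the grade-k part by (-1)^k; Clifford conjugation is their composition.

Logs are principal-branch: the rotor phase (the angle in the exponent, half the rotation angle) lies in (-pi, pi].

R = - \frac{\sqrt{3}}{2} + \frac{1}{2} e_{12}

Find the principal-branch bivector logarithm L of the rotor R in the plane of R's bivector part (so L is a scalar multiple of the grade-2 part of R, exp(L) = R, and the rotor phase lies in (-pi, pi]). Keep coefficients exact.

The scalar part of R is - \frac{\sqrt{3}}{2}, which fixes the principal-branch rotor phase; the unit plane is then the bivector part divided by the sine of that phase, and L is that plane scaled by the phase.
Concretely: cos(phase) = - \frac{\sqrt{3}}{2} gives phase = ±\frac{5 \pi}{6}, and since phase/sin(phase) is even the sign is immaterial: L = (phase/sin(phase)) * <R>_2 = (\frac{5 \pi}{3}) * <R>_2.
Answer: \frac{5 \pi}{6} e_{12}


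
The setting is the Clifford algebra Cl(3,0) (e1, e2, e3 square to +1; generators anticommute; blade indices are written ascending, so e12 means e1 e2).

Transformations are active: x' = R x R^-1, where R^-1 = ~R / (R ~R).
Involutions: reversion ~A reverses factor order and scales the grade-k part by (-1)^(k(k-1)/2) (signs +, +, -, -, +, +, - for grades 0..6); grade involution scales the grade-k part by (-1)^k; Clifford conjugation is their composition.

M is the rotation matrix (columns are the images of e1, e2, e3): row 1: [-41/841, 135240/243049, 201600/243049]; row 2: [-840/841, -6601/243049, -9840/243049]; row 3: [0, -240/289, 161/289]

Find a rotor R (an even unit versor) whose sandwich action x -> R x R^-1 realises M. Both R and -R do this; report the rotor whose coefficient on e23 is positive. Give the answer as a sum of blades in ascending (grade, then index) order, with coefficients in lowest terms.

Method: write R = a + b12*e12 + b13*e13 + b23*e23 with a^2 + b12^2 + b13^2 + b23^2 = 1 (so R^-1 = ~R). Expanding the columns R e_j ~R gives tr M = 4a^2 - 1 and, from the antisymmetric part, M21 - M12 = -4a*b12, M13 - M31 = 4a*b13, M32 - M23 = -4a*b23.
Here tr M = 116951/243049, so a^2 = (1 + tr M)/4 = 90000/243049 and a = ±300/493. Taking a = 300/493: M21 - M12 = -378000/243049, M13 - M31 = 201600/243049, M32 - M23 = -192000/243049, giving b12 = 315/493, b13 = 168/493, b23 = 160/493, i.e. R = 300/493 + 315/493*e12 + 168/493*e13 + 160/493*e23.
Its e23 coefficient is already positive.
Answer: 300/493 + 315/493*e12 + 168/493*e13 + 160/493*e23. Recall the cover is two-to-one: with M of trace 116951/243049, both preimages act alike, and the stated e23 sign chooses the sheet.


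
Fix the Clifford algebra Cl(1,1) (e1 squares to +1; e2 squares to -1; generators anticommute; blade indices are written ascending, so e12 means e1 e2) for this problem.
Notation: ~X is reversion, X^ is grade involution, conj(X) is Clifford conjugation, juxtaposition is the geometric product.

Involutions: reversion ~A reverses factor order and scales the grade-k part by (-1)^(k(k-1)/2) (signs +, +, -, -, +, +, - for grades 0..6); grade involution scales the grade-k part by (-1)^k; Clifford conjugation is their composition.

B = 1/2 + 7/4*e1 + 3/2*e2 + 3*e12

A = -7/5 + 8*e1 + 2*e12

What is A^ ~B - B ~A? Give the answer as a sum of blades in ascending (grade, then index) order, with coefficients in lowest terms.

first term: -207/10 - 189/20*e1 + 92/5*e2 - 34/5*e12
second term: 73/10 - 29/20*e1 - 148/5*e2 - 86/5*e12
Answer: -28 - 8*e1 + 48*e2 + 52/5*e12


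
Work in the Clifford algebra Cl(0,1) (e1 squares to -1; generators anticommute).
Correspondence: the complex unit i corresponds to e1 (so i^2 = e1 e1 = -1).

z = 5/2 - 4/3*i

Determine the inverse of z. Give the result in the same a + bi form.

In blades: z = 5/2 - 4/3*e1.
With qbar = 5/2 + 4/3*e1 (scalar fixed, mapped units negated), z qbar = 289/36 (the sum of squared coefficients), so z^-1 = qbar / (289/36) = 90/289 + 48/289*e1; translating back:
Answer: 90/289 + 48/289*i


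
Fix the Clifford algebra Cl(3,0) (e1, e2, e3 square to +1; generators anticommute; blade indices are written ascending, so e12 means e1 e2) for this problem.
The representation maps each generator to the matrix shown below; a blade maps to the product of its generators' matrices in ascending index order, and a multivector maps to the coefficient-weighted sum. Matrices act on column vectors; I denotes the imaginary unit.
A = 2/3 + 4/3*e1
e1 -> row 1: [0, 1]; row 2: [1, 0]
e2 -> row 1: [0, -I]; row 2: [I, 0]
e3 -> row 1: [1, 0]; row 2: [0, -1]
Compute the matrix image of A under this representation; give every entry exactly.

M = (2/3)*1 + (4/3)*rho(e1), summed entrywise (1 is the identity matrix):
Answer: row 1: [2/3, 4/3]; row 2: [4/3, 2/3]


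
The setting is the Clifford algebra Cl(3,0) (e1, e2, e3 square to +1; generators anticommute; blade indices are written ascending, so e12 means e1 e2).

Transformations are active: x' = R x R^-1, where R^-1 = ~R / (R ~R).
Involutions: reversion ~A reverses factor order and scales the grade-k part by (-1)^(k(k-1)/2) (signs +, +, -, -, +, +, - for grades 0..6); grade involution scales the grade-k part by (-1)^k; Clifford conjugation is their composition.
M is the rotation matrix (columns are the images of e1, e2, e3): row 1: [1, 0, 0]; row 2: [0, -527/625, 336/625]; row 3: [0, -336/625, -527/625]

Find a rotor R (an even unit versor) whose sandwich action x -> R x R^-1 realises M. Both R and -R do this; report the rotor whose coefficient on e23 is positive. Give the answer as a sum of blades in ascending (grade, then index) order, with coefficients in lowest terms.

Method: write R = a + b12*e12 + b13*e13 + b23*e23 with a^2 + b12^2 + b13^2 + b23^2 = 1 (so R^-1 = ~R). Expanding the columns R e_j ~R gives tr M = 4a^2 - 1 and, from the antisymmetric part, M21 - M12 = -4a*b12, M13 - M31 = 4a*b13, M32 - M23 = -4a*b23.
Here tr M = -429/625, so a^2 = (1 + tr M)/4 = 49/625 and a = ±7/25. Taking a = 7/25: M21 - M12 = 0, M13 - M31 = 0, M32 - M23 = -672/625, giving b12 = 0, b13 = 0, b23 = 24/25, i.e. R = 7/25 + 24/25*e23.
Its e23 coefficient is already positive.
Answer: 7/25 + 24/25*e23. Sheet selection: the two-to-one cover makes ±R indistinguishable at the matrix level (trace -429/625), so uniqueness comes from the required sign on e23.


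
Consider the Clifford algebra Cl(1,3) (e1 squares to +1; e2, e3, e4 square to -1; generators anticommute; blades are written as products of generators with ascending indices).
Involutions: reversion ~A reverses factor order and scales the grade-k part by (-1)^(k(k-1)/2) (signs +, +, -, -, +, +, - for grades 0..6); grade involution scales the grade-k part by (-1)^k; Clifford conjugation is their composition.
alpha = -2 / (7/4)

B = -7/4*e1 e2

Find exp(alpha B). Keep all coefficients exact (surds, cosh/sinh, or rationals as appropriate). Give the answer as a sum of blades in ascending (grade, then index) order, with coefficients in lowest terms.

B^2 = (-7/4)^2*(e1 e2)^2 = 49/16*(+1) = 49/16 (a basis 2-blade squares to minus the product of its generators' squares).
B^2 = 49/16 — the series telescopes hyperbolically here: l = 7/4, alpha*l = -2, so exp(alpha B) = cosh(-2) + (sinh(-2)/(7/4))*B = cosh(2) + (-4*sinh(2)/7)*B.
Answer: cosh(2) + sinh(2)*e1 e2


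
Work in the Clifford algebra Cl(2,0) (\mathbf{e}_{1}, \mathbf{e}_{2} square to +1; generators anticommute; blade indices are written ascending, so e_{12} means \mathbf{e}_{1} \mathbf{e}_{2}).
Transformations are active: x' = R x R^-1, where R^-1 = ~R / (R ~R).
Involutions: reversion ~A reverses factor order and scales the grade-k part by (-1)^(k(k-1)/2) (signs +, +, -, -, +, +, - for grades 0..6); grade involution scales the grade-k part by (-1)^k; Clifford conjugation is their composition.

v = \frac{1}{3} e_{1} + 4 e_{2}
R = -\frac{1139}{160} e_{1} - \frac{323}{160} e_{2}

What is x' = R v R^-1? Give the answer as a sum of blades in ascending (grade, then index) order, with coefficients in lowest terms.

~R = -\frac{1139}{160} e_{1} - \frac{323}{160} e_{2}, and R ~R = \frac{28033}{512}, so R^-1 = ~R / (\frac{28033}{512}).
R v = -\frac{1003}{96} - \frac{2669}{96} e_{12}
Answer: \frac{1156}{485} e_{1} - \frac{4699}{1455} e_{2}


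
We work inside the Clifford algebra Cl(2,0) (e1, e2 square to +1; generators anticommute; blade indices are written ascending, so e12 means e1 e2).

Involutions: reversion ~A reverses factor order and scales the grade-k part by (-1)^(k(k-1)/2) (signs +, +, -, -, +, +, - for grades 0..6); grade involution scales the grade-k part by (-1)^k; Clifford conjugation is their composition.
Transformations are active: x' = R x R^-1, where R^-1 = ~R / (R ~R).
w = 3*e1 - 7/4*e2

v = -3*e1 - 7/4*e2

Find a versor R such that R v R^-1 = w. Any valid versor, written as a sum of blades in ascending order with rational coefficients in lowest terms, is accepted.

Here q(v) = q(w) = 193/16; the classical choice R = v + w = -7/2*e2 then realises v -> w under the sandwich.
Answer: -7/2*e2


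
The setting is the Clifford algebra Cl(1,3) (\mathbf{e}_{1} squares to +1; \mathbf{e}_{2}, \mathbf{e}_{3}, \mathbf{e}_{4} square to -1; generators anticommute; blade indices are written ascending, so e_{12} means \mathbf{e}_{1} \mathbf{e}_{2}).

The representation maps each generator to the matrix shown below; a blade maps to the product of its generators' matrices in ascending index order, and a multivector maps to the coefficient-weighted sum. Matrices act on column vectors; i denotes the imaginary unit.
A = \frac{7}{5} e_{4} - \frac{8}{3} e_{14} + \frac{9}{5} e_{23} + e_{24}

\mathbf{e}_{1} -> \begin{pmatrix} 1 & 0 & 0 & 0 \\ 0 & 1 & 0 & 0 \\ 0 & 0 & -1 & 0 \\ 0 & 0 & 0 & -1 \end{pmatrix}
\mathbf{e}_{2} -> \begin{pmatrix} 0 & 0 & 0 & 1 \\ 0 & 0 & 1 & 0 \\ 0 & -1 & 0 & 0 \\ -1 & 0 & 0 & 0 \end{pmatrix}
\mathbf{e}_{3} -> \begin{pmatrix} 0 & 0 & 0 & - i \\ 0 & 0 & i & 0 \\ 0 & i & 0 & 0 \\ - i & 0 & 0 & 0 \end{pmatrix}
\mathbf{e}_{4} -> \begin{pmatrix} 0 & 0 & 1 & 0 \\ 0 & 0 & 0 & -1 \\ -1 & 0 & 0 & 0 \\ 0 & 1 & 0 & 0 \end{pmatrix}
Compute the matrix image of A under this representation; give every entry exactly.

Bivector images (products of the table entries): rho(e_{14}) = rho(\mathbf{e}_{1})rho(\mathbf{e}_{4}) = \begin{pmatrix} 0 & 0 & 1 & 0 \\ 0 & 0 & 0 & -1 \\ 1 & 0 & 0 & 0 \\ 0 & -1 & 0 & 0 \end{pmatrix}; rho(e_{23}) = rho(\mathbf{e}_{2})rho(\mathbf{e}_{3}) = \begin{pmatrix} - i & 0 & 0 & 0 \\ 0 & i & 0 & 0 \\ 0 & 0 & - i & 0 \\ 0 & 0 & 0 & i \end{pmatrix}; rho(e_{24}) = rho(\mathbf{e}_{2})rho(\mathbf{e}_{4}) = \begin{pmatrix} 0 & 1 & 0 & 0 \\ -1 & 0 & 0 & 0 \\ 0 & 0 & 0 & 1 \\ 0 & 0 & -1 & 0 \end{pmatrix}.
M = (\frac{7}{5})*rho(e_{4}) + (-\frac{8}{3})*rho(e_{14}) + (\frac{9}{5})*rho(e_{23}) + (1)*rho(e_{24}), summed entrywise:
Answer: \begin{pmatrix} - \frac{9 i}{5} & 1 & - \frac{19}{15} & 0 \\ -1 & \frac{9 i}{5} & 0 & \frac{19}{15} \\ - \frac{61}{15} & 0 & - \frac{9 i}{5} & 1 \\ 0 & \frac{61}{15} & -1 & \frac{9 i}{5} \end{pmatrix}


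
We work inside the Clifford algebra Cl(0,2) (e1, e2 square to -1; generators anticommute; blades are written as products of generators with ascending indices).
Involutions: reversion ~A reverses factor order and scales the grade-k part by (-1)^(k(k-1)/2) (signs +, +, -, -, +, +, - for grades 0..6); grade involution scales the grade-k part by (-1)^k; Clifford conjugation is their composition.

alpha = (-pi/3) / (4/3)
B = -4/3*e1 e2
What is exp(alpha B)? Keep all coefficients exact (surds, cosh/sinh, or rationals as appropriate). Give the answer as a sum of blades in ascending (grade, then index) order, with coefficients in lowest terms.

B^2 = (-4/3)^2*(e1 e2)^2 = 16/9*(-1) = -16/9 (a basis 2-blade squares to minus the product of its generators' squares).
B^2 = -16/9 — a negative square means the series sums to a rotation: l = 4/3, alpha*l = -pi/3, so exp(alpha B) = cos(-pi/3) + (sin(-pi/3)/(4/3))*B = 1/2 + (-3*sqrt(3)/8)*B.
Answer: 1/2 + sqrt(3)/2*e1 e2


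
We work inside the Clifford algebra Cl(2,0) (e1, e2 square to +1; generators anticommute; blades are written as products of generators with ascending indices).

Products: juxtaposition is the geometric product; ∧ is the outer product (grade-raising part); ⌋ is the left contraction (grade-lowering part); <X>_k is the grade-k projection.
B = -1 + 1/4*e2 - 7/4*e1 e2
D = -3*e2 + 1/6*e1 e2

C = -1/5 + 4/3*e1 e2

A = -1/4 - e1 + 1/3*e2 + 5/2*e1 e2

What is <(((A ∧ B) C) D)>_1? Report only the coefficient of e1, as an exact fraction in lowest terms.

step 1: 1/4 + e1 - 19/48*e2 - 37/16*e1 e2
step 2: 91/30 + 59/180*e1 + 113/80*e2 + 191/240*e1 e2
step 3: -6293/1440 - 1259/480*e1 - 9769/1080*e2 - 43/90*e1 e2
step 4: -1259/480*e1 - 9769/1080*e2
Answer: -1259/480


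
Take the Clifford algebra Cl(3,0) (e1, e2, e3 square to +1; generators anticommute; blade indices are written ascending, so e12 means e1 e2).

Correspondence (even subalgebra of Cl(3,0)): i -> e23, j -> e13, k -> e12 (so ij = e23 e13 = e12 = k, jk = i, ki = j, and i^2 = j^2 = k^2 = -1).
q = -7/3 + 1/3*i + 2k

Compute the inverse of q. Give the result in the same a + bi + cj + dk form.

In blades: q = -7/3 + 2*e12 + 1/3*e23.
With qbar = -7/3 - 2*e12 - 1/3*e23 (scalar fixed, mapped units negated), q qbar = 86/9 (the sum of squared coefficients), so q^-1 = qbar / (86/9) = -21/86 - 9/43*e12 - 3/86*e23; translating back:
Answer: -21/86 - 3/86*i - 9/43*k


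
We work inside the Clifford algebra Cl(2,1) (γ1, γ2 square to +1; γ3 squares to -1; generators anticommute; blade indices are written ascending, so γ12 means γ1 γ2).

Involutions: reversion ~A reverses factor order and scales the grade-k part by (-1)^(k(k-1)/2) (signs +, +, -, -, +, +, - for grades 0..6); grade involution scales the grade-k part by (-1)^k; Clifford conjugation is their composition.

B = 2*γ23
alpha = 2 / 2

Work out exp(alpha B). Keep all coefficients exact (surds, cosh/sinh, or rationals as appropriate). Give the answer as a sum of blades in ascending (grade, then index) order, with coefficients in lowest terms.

B^2 = (2)^2*(γ23)^2 = 4*(+1) = 4 (a basis 2-blade squares to minus the product of its generators' squares).
B^2 = 4 — B^2 > 0, so the exponential closes hyperbolically: l = 2, alpha*l = 2, so exp(alpha B) = cosh(2) + (sinh(2)/2)*B = cosh(2) + (sinh(2)/2)*B.
Answer: cosh(2) + sinh(2)*γ23


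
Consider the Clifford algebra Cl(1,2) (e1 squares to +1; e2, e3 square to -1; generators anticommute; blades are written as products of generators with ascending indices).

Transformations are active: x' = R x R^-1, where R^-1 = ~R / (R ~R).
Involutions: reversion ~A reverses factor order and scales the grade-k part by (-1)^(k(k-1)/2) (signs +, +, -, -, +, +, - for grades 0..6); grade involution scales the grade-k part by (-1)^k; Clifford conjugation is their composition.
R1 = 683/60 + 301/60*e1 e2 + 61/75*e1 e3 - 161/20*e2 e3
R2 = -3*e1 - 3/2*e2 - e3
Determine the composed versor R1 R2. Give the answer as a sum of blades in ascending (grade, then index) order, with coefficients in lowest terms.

Distribute over the terms of R2 (each basis-blade product reordered to ascending indices, repeated generators contracted through their squares):
R1 (-3*e1) = -683/20*e1 + 301/20*e2 + 61/25*e3 + 483/20*e1 e2 e3
R1 (-3/2*e2) = 301/40*e1 - 683/40*e2 + 483/40*e3 + 61/50*e1 e2 e3
R1 (-e3) = 61/75*e1 - 161/20*e2 - 683/60*e3 - 301/60*e1 e2 e3
Summing the partial products and collecting blades:
Answer: -15487/600*e1 - 403/40*e2 + 1879/600*e3 + 3053/150*e1 e2 e3


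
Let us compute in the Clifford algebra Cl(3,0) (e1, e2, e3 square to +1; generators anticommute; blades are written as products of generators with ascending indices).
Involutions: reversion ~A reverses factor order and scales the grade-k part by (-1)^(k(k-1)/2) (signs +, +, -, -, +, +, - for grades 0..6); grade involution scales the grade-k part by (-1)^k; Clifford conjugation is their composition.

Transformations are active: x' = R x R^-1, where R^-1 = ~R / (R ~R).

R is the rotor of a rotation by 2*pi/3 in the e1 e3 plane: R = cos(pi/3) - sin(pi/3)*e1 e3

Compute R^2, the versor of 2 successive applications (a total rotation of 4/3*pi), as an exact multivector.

Half-angle bookkeeping: 2 applications in e1 e3 add up to rotor phase 2*pi/3 = 2*pi/3, so R^2 = cos(2*pi/3) - sin(2*pi/3)*e1 e3.
cos(2*pi/3) = -1/2 and sin(2*pi/3) = sqrt(3)/2, so R^2 = -1/2 - sqrt(3)/2*e1 e3. The net rotation is 4/3*pi; the rotor keeps the half-angle phase exactly.
Answer: -1/2 - sqrt(3)/2*e1 e3


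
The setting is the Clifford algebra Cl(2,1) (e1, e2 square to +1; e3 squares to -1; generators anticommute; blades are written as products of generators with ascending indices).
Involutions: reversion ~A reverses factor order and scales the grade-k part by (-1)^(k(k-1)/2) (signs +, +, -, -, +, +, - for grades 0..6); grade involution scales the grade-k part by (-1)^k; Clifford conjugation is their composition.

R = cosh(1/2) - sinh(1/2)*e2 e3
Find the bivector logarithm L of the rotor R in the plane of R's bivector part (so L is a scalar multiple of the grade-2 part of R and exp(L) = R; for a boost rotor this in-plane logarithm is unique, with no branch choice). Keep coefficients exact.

The scalar part of R is cosh(1/2), giving the rapidity magnitude (cosh is even); the bivector part supplies orientation, its quotient by sinh of the rapidity is the plane, and L = rapidity * plane — unique in that plane, since flipping both signs leaves L unchanged.
Concretely: cosh(rapidity) = cosh(1/2) gives rapidity = ±1/2, and since rapidity/sinh(rapidity) is even the sign is immaterial: L = (rapidity/sinh(rapidity)) * <R>_2 = (1/(2*sinh(1/2))) * <R>_2.
Answer: -1/2*e2 e3


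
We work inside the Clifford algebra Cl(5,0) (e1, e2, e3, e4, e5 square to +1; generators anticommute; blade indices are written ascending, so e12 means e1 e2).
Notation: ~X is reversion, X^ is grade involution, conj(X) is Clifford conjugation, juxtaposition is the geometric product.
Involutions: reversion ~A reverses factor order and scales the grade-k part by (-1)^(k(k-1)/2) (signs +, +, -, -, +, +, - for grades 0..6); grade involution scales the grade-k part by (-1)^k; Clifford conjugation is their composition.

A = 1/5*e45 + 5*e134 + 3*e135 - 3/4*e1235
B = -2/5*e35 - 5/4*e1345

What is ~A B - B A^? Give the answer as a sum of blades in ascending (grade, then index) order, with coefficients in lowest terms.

first term: -6/5*e1 + 15/4*e4 - 25/4*e5 - 3/10*e12 - 1/4*e13 - 15/16*e24 + 2/25*e34 - 2*e145
second term: -6/5*e1 - 15/4*e4 + 25/4*e5 - 3/10*e12 + 1/4*e13 + 15/16*e24 + 2/25*e34 + 2*e145
Answer: 15/2*e4 - 25/2*e5 - 1/2*e13 - 15/8*e24 - 4*e145


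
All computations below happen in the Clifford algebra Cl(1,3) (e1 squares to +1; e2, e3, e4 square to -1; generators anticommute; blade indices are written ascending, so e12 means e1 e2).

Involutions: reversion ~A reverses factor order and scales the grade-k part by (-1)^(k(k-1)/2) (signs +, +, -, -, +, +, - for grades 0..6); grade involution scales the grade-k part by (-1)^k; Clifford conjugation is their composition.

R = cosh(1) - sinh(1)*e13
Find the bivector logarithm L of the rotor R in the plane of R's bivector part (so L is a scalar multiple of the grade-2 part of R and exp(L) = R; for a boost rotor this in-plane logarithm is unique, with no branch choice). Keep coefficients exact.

The scalar part of R is cosh(1), so cosh pins the rapidity up to sign — the sign comes from the bivector part; dividing that part by sinh of the rapidity yields the plane, and the in-plane L = rapidity * plane is unique because the two sign choices cancel.
Concretely: cosh(rapidity) = cosh(1) gives rapidity = ±1, and since rapidity/sinh(rapidity) is even the sign is immaterial: L = (rapidity/sinh(rapidity)) * <R>_2 = (1/sinh(1)) * <R>_2.
Answer: -e13


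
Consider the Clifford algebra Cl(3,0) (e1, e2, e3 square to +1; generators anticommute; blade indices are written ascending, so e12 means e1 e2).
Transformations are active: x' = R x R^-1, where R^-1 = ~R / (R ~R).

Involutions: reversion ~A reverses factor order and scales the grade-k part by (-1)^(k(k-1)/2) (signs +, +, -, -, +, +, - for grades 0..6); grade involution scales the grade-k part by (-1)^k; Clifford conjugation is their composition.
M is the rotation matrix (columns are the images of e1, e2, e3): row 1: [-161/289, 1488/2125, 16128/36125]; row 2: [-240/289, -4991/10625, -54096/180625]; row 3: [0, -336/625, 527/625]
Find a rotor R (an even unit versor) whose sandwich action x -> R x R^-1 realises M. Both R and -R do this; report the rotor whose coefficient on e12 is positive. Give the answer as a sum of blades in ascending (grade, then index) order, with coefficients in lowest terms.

Method: write R = a + b12*e12 + b13*e13 + b23*e23 with a^2 + b12^2 + b13^2 + b23^2 = 1 (so R^-1 = ~R). Expanding the columns R e_j ~R gives tr M = 4a^2 - 1 and, from the antisymmetric part, M21 - M12 = -4a*b12, M13 - M31 = 4a*b13, M32 - M23 = -4a*b23.
Here tr M = -33169/180625, so a^2 = (1 + tr M)/4 = 36864/180625 and a = ±192/425. Taking a = 192/425: M21 - M12 = -55296/36125, M13 - M31 = 16128/36125, M32 - M23 = -43008/180625, giving b12 = 72/85, b13 = 21/85, b23 = 56/425, i.e. R = 192/425 + 72/85*e12 + 21/85*e13 + 56/425*e23.
Its e12 coefficient is already positive.
Answer: 192/425 + 72/85*e12 + 21/85*e13 + 56/425*e23. Sheet selection: the two-to-one cover makes ±R indistinguishable at the matrix level (trace -33169/180625), so uniqueness comes from the required sign on e12.


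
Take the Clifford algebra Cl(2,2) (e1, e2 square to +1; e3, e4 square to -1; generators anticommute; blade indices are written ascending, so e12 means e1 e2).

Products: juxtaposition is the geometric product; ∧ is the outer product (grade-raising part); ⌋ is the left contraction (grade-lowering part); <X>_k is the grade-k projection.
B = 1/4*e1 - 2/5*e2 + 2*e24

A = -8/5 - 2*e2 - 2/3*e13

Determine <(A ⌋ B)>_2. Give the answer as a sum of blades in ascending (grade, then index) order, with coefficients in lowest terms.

step 1: 4/5 - 2/5*e1 + 16/25*e2 - 4*e4 - 16/5*e24
step 2: -16/5*e24
Answer: -16/5*e24


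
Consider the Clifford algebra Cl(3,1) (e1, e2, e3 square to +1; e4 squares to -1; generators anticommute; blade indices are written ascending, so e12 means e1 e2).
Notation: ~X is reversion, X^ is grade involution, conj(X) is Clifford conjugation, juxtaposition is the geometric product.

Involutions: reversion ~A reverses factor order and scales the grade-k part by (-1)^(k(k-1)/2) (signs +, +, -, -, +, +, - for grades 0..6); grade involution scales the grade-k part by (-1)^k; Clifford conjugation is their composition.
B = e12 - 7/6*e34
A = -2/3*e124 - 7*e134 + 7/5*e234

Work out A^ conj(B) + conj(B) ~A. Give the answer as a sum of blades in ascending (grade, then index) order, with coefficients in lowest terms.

first term: 49/6*e1 - 49/30*e2 + 2/3*e4 + 7/9*e123 - 7/5*e134 - 7*e234
second term: 49/6*e1 - 49/30*e2 + 2/3*e4 - 7/9*e123 + 7/5*e134 + 7*e234
Answer: 49/3*e1 - 49/15*e2 + 4/3*e4


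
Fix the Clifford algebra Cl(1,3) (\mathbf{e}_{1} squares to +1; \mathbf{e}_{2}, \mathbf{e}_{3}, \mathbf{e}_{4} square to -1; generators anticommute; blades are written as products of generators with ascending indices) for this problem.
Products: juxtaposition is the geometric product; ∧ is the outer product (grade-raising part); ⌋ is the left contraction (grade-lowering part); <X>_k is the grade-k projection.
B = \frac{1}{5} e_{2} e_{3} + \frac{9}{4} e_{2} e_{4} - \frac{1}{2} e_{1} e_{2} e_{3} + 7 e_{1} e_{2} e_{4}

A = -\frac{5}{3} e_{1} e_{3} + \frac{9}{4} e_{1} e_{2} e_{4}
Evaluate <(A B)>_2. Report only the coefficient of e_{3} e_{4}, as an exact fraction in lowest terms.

step 1: -\frac{63}{4} - \frac{81}{16} e_{1} - \frac{5}{6} e_{2} - \frac{1}{3} e_{1} e_{2} + \frac{9}{8} e_{3} e_{4} - \frac{9}{20} e_{1} e_{3} e_{4} - \frac{35}{3} e_{2} e_{3} e_{4} + \frac{15}{4} e_{1} e_{2} e_{3} e_{4}
step 2: -\frac{1}{3} e_{1} e_{2} + \frac{9}{8} e_{3} e_{4}
Answer: \frac{9}{8}


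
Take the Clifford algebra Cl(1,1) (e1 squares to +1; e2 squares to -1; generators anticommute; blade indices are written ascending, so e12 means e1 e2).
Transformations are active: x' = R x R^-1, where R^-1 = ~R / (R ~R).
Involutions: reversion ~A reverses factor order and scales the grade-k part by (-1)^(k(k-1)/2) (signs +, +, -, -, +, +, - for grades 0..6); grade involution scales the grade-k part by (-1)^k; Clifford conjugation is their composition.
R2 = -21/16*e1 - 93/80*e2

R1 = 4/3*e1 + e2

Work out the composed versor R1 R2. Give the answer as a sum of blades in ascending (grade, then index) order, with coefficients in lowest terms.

Distribute over the terms of R1 (each basis-blade product reordered to ascending indices, repeated generators contracted through their squares):
(4/3*e1) R2 = -7/4 - 31/20*e12
(e2) R2 = 93/80 + 21/16*e12
Summing the partial products and collecting blades:
Answer: -47/80 - 19/80*e12


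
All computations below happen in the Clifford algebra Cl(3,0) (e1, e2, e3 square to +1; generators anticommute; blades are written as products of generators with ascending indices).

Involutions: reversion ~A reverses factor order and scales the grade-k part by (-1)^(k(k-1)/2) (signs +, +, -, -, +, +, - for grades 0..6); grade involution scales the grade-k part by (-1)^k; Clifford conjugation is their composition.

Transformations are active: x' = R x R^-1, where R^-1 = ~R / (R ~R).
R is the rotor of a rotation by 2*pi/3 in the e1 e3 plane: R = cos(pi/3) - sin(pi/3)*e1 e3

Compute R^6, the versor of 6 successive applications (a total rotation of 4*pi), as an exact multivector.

Rotor phase runs at HALF the rotation angle; powers of one rotor simply add phase, so after 6 steps in e1 e3 the phase is 6*pi/3 = 2*pi and R^6 = cos(2*pi) - sin(2*pi)*e1 e3.
cos(2*pi) = 1 and sin(2*pi) = 0, so R^6 = 1. The total rotation 4*pi is 2 full turns, so every vector returns to itself, yet the rotor is +1, back on the identity sheet (an even number of 2*pi turns).
Answer: 1


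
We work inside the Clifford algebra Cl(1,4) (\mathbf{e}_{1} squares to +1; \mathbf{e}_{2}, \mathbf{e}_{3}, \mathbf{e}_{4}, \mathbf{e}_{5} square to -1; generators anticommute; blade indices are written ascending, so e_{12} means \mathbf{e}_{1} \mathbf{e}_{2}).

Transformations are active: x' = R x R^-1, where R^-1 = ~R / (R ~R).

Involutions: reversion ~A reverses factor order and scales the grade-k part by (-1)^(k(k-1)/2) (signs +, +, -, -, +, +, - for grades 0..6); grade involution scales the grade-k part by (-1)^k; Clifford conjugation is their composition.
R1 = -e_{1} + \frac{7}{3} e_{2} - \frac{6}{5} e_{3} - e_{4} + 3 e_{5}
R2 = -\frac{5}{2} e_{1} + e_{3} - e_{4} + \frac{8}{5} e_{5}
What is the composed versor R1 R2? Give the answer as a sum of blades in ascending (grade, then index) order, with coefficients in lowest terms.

Distribute over the terms of R2 (each basis-blade product reordered to ascending indices, repeated generators contracted through their squares):
R1 (-\frac{5}{2} e_{1}) = \frac{5}{2} + \frac{35}{6} e_{12} - 3 e_{13} - \frac{5}{2} e_{14} + \frac{15}{2} e_{15}
R1 (e_{3}) = \frac{6}{5} - e_{13} + \frac{7}{3} e_{23} + e_{34} - 3 e_{35}
R1 (-e_{4}) = -1 + e_{14} - \frac{7}{3} e_{24} + \frac{6}{5} e_{34} + 3 e_{45}
R1 (\frac{8}{5} e_{5}) = -\frac{24}{5} - \frac{8}{5} e_{15} + \frac{56}{15} e_{25} - \frac{48}{25} e_{35} - \frac{8}{5} e_{45}
Summing the partial products and collecting blades:
Answer: -\frac{21}{10} + \frac{35}{6} e_{12} - 4 e_{13} - \frac{3}{2} e_{14} + \frac{59}{10} e_{15} + \frac{7}{3} e_{23} - \frac{7}{3} e_{24} + \frac{56}{15} e_{25} + \frac{11}{5} e_{34} - \frac{123}{25} e_{35} + \frac{7}{5} e_{45}


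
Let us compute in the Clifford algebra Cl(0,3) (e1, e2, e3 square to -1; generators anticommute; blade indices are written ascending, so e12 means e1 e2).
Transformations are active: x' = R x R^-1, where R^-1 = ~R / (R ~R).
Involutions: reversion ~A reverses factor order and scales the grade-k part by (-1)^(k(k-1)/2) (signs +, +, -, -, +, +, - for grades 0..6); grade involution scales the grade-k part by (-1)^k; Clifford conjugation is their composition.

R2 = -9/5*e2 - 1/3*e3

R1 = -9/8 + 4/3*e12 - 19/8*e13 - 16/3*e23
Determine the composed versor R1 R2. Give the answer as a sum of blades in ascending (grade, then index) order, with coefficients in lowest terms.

Distribute over the terms of R2 (each basis-blade product reordered to ascending indices, repeated generators contracted through their squares):
R1 (-9/5*e2) = 12/5*e1 + 81/40*e2 + 48/5*e3 - 171/40*e123
R1 (-1/3*e3) = -19/24*e1 - 16/9*e2 + 3/8*e3 - 4/9*e123
Summing the partial products and collecting blades:
Answer: 193/120*e1 + 89/360*e2 + 399/40*e3 - 1699/360*e123


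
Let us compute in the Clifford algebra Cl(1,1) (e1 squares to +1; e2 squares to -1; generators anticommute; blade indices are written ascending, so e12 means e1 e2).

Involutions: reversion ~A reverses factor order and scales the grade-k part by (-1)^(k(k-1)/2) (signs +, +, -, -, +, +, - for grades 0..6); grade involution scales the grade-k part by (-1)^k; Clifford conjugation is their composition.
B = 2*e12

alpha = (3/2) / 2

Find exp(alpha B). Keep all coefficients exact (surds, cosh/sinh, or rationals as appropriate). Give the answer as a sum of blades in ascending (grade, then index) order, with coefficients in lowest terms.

B^2 = (2)^2*(e12)^2 = 4*(+1) = 4 (a basis 2-blade squares to minus the product of its generators' squares).
B^2 = 4 — since the square is positive, the closed form is hyperbolic: l = 2, alpha*l = 3/2, so exp(alpha B) = cosh(3/2) + (sinh(3/2)/2)*B = cosh(3/2) + (sinh(3/2)/2)*B.
Answer: cosh(3/2) + sinh(3/2)*e12
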